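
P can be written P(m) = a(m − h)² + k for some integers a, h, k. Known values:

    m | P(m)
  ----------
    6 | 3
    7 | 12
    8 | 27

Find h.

First differences 9, 15; second difference 6 = 2a, so a = 3.
Expanding, the m-coefficient is −2ah = -6h; matching it to the data gives h = 5, and then k = 0.
So P(m) = 3(m − 5)² + 0.
Hence h = 5.

5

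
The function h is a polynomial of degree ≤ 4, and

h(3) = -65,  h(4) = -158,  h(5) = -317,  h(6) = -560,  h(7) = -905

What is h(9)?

-1973

Write h(t) = at^4 + bt³ + ct² + dt + e; the 5 given values yield a linear system in the 5 coefficients.
Solving, the leading coefficient vanishes, and h(t) = -3t³ + 3t² - 3t - 2.
Then h(9) = -1973.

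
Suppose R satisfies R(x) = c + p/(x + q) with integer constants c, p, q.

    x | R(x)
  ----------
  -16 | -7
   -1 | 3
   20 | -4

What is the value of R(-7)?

-13

(R(x) − c)(x + q) = p for each data point; the three points give a linear system in c and q, then p follows.
Solving: c = -5, q = 4, p = 24, so R(x) = -5 + 24/(x + 4).
Then R(-7) = -5 + 24/(-3) = -13.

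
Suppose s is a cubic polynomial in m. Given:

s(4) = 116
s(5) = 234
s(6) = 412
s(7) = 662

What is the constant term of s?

4

Write s(m) = am³ + bm² + cm + d; the 4 given values yield a linear system in the 4 coefficients.
Solving, s(m) = 2m³ - 4m + 4.
The constant term is s(0) = 4.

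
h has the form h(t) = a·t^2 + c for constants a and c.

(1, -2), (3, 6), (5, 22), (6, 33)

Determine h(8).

61

From h(1) = -2 and h(3) = 6: 1a + c = -2 and 9a + c = 6.
Subtracting: 8a = 8, so a = 1; then c = -2 − 1·1 = -3.
So h(t) = 1t² − 3, and h(8) = 61.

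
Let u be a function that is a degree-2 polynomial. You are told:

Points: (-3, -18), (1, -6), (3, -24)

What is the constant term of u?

-3

Write u(x) = ax² + bx + c; the 3 given values yield a linear system in the 3 coefficients.
Solving, u(x) = -2x² - x - 3.
The constant term is u(0) = -3.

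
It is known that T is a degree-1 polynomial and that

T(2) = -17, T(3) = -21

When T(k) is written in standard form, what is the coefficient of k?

Write T(k) = ak + b; the 2 given values yield a linear system in the 2 coefficients.
Solving, T(k) = -4k - 9.
The coefficient of k is -4.

-4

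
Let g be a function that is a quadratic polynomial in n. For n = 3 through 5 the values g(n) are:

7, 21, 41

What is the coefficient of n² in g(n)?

3

Write g(n) = an² + bn + c; the 3 given values yield a linear system in the 3 coefficients.
Solving, g(n) = 3n² - 7n + 1.
The coefficient of n² is 3.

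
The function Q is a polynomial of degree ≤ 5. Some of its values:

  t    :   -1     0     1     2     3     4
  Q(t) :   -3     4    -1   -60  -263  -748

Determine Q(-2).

-28

Write Q(t) = at^5 + bt^4 + ct³ + dt² + et + p; the 6 given values yield a linear system in the 6 coefficients.
Solving, the leading coefficient vanishes, and Q(t) = -2t^4 - 3t³ - 4t² + 4t + 4.
Then Q(-2) = -28.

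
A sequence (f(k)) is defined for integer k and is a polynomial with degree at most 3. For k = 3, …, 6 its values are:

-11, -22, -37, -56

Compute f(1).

-1

First differences: -11, -15, -19. Second differences: -4, -4.
Level-2 differences are constant, so f has degree 2.
Fitting a degree-2 polynomial gives f(k) = -2k² + 3k - 2.
Then f(1) = -1.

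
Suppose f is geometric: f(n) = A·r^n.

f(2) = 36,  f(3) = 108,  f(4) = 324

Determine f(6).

2916

Consecutive ratio: 108/36 = 3, and 324/108 = 3, so r = 3.
Then A·3^2 = 36 gives A = 4, and f(n) = 4·3^n.
f(6) = 4·3^6 = 2916.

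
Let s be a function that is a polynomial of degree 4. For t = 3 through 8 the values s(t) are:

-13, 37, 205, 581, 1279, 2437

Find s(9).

First differences: 50, 168, 376, 698, 1158. Second differences: 118, 208, 322, 460. Third differences: 90, 114, 138. Fourth differences: 24, 24.
Level-4 differences are constant, so s has degree 4.
Fitting a degree-4 polynomial gives s(t) = t^4 - 3t³ - 2t² + 5.
Then s(9) = 4217.

4217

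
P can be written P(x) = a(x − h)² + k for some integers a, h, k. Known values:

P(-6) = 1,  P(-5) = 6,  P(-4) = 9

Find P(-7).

-6

First differences 5, 3; second difference -2 = 2a, so a = -1.
Expanding, the x-coefficient is −2ah = 2h; matching it to the data gives h = -3, and then k = 10.
So P(x) = -1(x + 3)² + 10.
P(-7) = -1·(-4)² + 10 = -6.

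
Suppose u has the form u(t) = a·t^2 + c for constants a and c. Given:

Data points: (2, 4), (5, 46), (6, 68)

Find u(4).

From u(2) = 4 and u(5) = 46: 4a + c = 4 and 25a + c = 46.
Subtracting: 21a = 42, so a = 2; then c = 4 − 2·4 = -4.
So u(t) = 2t² − 4, and u(4) = 28.

28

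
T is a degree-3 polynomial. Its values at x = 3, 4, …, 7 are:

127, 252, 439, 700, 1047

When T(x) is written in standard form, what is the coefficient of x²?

First differences: 125, 187, 261, 347. Second differences: 62, 74, 86. Third differences: 12, 12.
Level-3 differences are constant, so T has degree 3.
Fitting a degree-3 polynomial gives T(x) = 2x³ + 7x² + 2x + 4.
The coefficient of x² is 7.

7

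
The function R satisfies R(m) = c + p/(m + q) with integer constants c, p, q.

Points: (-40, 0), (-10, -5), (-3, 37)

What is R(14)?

(R(m) − c)(m + q) = p for each data point; the three points give a linear system in c and q, then p follows.
Solving: c = 1, q = 4, p = 36, so R(m) = 1 + 36/(m + 4).
Then R(14) = 1 + 36/18 = 3.

3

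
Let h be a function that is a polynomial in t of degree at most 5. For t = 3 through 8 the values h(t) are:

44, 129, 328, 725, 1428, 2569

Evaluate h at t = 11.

10300

First differences: 85, 199, 397, 703, 1141. Second differences: 114, 198, 306, 438. Third differences: 84, 108, 132. Fourth differences: 24, 24.
Level-4 differences are constant, so h has degree 4.
Fitting a degree-4 polynomial gives h(t) = t^4 - 4t³ + 8t² + 2t - 7.
Then h(11) = 10300.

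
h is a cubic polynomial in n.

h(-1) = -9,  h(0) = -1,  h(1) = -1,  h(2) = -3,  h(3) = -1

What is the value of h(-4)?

-141

Write h(n) = an³ + bn² + cn + d; the 5 given values yield a linear system in the 4 coefficients.
Solving, h(n) = n³ - 4n² + 3n - 1.
Then h(-4) = -141.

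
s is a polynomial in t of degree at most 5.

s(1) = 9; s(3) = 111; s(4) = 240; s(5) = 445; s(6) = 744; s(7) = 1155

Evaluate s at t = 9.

Write s(t) = at^5 + bt^4 + ct³ + dt² + et + p; the 6 given values yield a linear system in the 6 coefficients.
Solving, the top 2 coefficients vanish, and s(t) = 3t³ + 2t² + 4t.
Then s(9) = 2385.

2385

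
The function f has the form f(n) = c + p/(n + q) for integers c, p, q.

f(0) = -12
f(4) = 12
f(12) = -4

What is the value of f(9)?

-3

(f(n) − c)(n + q) = p for each data point; the three points give a linear system in c and q, then p follows.
Solving: c = -6, q = -3, p = 18, so f(n) = -6 + 18/(n − 3).
Then f(9) = -6 + 18/6 = -3.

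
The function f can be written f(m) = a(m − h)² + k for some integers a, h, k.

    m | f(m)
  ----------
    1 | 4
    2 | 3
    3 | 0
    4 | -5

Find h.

1

First differences -1, -3, -5; second difference -2 = 2a, so a = -1.
Expanding, the m-coefficient is −2ah = 2h; matching it to the data gives h = 1, and then k = 4.
So f(m) = -1(m − 1)² + 4.
Hence h = 1.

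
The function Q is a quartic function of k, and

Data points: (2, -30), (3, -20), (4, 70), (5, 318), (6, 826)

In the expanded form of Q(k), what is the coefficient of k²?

Write Q(k) = ak^4 + bk³ + ck² + dk + e; the 5 given values yield a linear system in the 5 coefficients.
Solving, Q(k) = k^4 - k³ - 6k² - 6k - 2.
The coefficient of k² is -6.

-6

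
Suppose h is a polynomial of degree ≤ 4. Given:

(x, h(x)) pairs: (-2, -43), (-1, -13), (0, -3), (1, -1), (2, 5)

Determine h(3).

27

Write h(x) = ax^4 + bx³ + cx² + dx + e; the 5 given values yield a linear system in the 5 coefficients.
Solving, the leading coefficient vanishes, and h(x) = 2x³ - 4x² + 4x - 3.
Then h(3) = 27.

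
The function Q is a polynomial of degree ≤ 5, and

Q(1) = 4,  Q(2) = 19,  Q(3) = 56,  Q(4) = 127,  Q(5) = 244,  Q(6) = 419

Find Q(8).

991

First differences: 15, 37, 71, 117, 175. Second differences: 22, 34, 46, 58. Third differences: 12, 12, 12.
Level-3 differences are constant, so Q has degree 3.
Fitting a degree-3 polynomial gives Q(k) = 2k³ - k² + 4k - 1.
Then Q(8) = 991.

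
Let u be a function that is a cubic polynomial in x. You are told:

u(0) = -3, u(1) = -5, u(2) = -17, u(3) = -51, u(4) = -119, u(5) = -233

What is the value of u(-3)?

Write u(x) = ax³ + bx² + cx + d; the 6 given values yield a linear system in the 4 coefficients.
Solving, u(x) = -2x³ + x² - x - 3.
Then u(-3) = 63.

63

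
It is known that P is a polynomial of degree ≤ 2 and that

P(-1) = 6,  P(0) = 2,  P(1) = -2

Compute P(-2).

10

Write P(n) = an² + bn + c; the 3 given values yield a linear system in the 3 coefficients.
Solving, the leading coefficient vanishes, and P(n) = -4n + 2.
Then P(-2) = 10.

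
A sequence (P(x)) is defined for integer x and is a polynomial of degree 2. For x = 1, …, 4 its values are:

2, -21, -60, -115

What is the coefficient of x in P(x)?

First differences: -23, -39, -55. Second differences: -16, -16.
Level-2 differences are constant, so P has degree 2.
Fitting a degree-2 polynomial gives P(x) = -8x² + x + 9.
The coefficient of x is 1.

1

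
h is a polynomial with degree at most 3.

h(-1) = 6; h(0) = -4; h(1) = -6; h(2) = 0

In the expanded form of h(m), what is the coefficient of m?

Write h(m) = am³ + bm² + cm + d; the 4 given values yield a linear system in the 4 coefficients.
Solving, the leading coefficient vanishes, and h(m) = 4m² - 6m - 4.
The coefficient of m is -6.

-6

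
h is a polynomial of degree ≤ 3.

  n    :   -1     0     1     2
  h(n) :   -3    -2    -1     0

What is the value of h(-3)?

Write h(n) = an³ + bn² + cn + d; the 4 given values yield a linear system in the 4 coefficients.
Solving, the top 2 coefficients vanish, and h(n) = n - 2.
Then h(-3) = -5.

-5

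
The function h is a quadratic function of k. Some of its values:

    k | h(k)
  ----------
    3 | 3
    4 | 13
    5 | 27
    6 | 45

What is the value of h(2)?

First differences: 10, 14, 18. Second differences: 4, 4.
Level-2 differences are constant, so h has degree 2.
Fitting a degree-2 polynomial gives h(k) = 2k² - 4k - 3.
Then h(2) = -3.

-3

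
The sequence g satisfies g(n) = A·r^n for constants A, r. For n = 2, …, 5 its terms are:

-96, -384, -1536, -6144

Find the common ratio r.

4

Consecutive ratio: -384/(-96) = 4, and -1536/(-384) = 4, so r = 4.
Then A·4^2 = -96 gives A = -6, and g(n) = -6·4^n.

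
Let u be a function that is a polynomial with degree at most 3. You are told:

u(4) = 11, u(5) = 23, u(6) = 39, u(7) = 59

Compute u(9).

111

First differences: 12, 16, 20. Second differences: 4, 4.
Level-2 differences are constant, so u has degree 2.
Fitting a degree-2 polynomial gives u(x) = 2x² - 6x + 3.
Then u(9) = 111.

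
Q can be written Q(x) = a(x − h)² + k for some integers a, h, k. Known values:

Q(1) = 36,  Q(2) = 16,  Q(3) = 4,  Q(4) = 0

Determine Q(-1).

100

First differences -20, -12, -4; second difference 8 = 2a, so a = 4.
Expanding, the x-coefficient is −2ah = -8h; matching it to the data gives h = 4, and then k = 0.
So Q(x) = 4(x − 4)² + 0.
Q(-1) = 4·(-5)² + 0 = 100.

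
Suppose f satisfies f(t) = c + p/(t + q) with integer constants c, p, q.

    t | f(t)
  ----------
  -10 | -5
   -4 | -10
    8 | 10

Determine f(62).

(f(t) − c)(t + q) = p for each data point; the three points give a linear system in c and q, then p follows.
Solving: c = 0, q = -2, p = 60, so f(t) = 60/(t − 2).
Then f(62) = 0 + 60/60 = 1.

1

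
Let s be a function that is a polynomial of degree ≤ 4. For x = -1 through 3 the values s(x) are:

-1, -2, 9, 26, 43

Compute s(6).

First differences: -1, 11, 17, 17. Second differences: 12, 6, 0. Third differences: -6, -6.
Level-3 differences are constant, so s has degree 3.
Fitting a degree-3 polynomial gives s(x) = -x³ + 6x² + 6x - 2.
Then s(6) = 34.

34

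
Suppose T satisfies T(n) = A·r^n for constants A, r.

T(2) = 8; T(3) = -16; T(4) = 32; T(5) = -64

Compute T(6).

Consecutive ratio: -16/8 = -2, and 32/(-16) = -2, so r = -2.
Then A·(-2)^2 = 8 gives A = 2, and T(n) = 2·(-2)^n.
T(6) = 2·(-2)^6 = 128.

128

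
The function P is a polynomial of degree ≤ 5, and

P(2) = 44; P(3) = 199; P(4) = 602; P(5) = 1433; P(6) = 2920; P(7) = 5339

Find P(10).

21668

First differences: 155, 403, 831, 1487, 2419. Second differences: 248, 428, 656, 932. Third differences: 180, 228, 276. Fourth differences: 48, 48.
Level-4 differences are constant, so P has degree 4.
Fitting a degree-4 polynomial gives P(m) = 2m^4 + 2m³ - 4m² + 7m - 2.
Then P(10) = 21668.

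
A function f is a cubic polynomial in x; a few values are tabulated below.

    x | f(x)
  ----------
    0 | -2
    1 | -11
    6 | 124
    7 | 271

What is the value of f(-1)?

-9

Write f(x) = ax³ + bx² + cx + d; the 4 given values yield a linear system in the 4 coefficients.
Solving, f(x) = 2x³ - 8x² - 3x - 2.
Then f(-1) = -9.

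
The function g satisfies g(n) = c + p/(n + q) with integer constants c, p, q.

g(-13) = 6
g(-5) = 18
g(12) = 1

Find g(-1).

-12

(g(n) − c)(n + q) = p for each data point; the three points give a linear system in c and q, then p follows.
Solving: c = 3, q = 3, p = -30, so g(n) = 3 − 30/(n + 3).
Then g(-1) = 3 − 30/2 = -12.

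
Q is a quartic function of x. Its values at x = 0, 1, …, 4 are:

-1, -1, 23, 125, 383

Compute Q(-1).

Write Q(x) = ax^4 + bx³ + cx² + dx + e; the 5 given values yield a linear system in the 5 coefficients.
Solving, Q(x) = x^4 + 3x³ - 4x² - 1.
Then Q(-1) = -7.

-7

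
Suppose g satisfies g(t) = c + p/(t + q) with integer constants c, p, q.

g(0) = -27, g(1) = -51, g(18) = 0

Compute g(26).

-1

(g(t) − c)(t + q) = p for each data point; the three points give a linear system in c and q, then p follows.
Solving: c = -3, q = -2, p = 48, so g(t) = -3 + 48/(t − 2).
Then g(26) = -3 + 48/24 = -1.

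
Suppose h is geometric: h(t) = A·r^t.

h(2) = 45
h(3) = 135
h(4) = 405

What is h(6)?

Consecutive ratio: 135/45 = 3, and 405/135 = 3, so r = 3.
Then A·3^2 = 45 gives A = 5, and h(t) = 5·3^t.
h(6) = 5·3^6 = 3645.

3645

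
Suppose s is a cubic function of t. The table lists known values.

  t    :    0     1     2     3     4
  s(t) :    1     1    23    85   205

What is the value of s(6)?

First differences: 0, 22, 62, 120. Second differences: 22, 40, 58. Third differences: 18, 18.
Level-3 differences are constant, so s has degree 3.
Fitting a degree-3 polynomial gives s(t) = 3t³ + 2t² - 5t + 1.
Then s(6) = 691.

691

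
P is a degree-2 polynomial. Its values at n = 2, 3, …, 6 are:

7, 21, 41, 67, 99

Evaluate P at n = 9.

231

Write P(n) = an² + bn + c; the 5 given values yield a linear system in the 3 coefficients.
Solving, P(n) = 3n² - n - 3.
Then P(9) = 231.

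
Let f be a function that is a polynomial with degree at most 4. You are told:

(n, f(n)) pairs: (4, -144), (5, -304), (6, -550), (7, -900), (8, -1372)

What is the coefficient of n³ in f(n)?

-3

First differences: -160, -246, -350, -472. Second differences: -86, -104, -122. Third differences: -18, -18.
Level-3 differences are constant, so f has degree 3.
Fitting a degree-3 polynomial gives f(n) = -3n³ + 2n² + 5n - 4.
The coefficient of n³ is -3.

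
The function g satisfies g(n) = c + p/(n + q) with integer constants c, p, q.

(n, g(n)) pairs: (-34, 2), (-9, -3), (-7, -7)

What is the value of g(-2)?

18

(g(n) − c)(n + q) = p for each data point; the three points give a linear system in c and q, then p follows.
Solving: c = 3, q = 4, p = 30, so g(n) = 3 + 30/(n + 4).
Then g(-2) = 3 + 30/2 = 18.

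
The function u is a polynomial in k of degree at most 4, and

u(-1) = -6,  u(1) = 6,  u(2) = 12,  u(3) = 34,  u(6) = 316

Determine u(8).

Write u(k) = ak^4 + bk³ + ck² + dk + e; the 5 given values yield a linear system in the 5 coefficients.
Solving, the leading coefficient vanishes, and u(k) = 2k³ - 4k² + 4k + 4.
Then u(8) = 804.

804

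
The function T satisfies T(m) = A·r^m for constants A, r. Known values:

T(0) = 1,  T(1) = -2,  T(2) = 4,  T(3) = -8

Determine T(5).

Consecutive ratio: -2/1 = -2, and 4/(-2) = -2, so r = -2.
Then A·(-2)^0 = 1 gives A = 1, and T(m) = 1·(-2)^m.
T(5) = 1·(-2)^5 = -32.

-32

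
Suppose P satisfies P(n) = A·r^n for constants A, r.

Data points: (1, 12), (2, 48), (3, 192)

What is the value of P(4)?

Consecutive ratio: 48/12 = 4, and 192/48 = 4, so r = 4.
Then A·4^1 = 12 gives A = 3, and P(n) = 3·4^n.
P(4) = 3·4^4 = 768.

768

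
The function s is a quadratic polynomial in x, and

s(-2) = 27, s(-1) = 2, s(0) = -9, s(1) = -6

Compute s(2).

First differences: -25, -11, 3. Second differences: 14, 14.
Level-2 differences are constant, so s has degree 2.
Extending the table by one column gives the next first difference 17, so s(2) = -6 + 17 = 11.

11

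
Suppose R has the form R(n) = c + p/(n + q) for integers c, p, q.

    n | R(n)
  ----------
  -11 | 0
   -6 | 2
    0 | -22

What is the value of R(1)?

(R(n) − c)(n + q) = p for each data point; the three points give a linear system in c and q, then p follows.
Solving: c = -2, q = 1, p = -20, so R(n) = -2 − 20/(n + 1).
Then R(1) = -2 − 20/2 = -12.

-12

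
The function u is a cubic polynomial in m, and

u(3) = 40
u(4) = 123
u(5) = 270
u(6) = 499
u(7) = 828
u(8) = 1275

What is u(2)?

3

First differences: 83, 147, 229, 329, 447. Second differences: 64, 82, 100, 118. Third differences: 18, 18, 18.
Level-3 differences are constant, so u has degree 3.
Fitting a degree-3 polynomial gives u(m) = 3m³ - 4m² - 5.
Then u(2) = 3.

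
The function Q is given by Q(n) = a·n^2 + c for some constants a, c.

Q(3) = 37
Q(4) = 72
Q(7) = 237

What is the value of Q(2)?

12

From Q(3) = 37 and Q(4) = 72: 9a + c = 37 and 16a + c = 72.
Subtracting: 7a = 35, so a = 5; then c = 37 − 5·9 = -8.
So Q(n) = 5n² − 8, and Q(2) = 12.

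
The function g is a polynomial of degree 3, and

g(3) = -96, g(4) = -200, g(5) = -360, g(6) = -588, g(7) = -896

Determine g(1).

First differences: -104, -160, -228, -308. Second differences: -56, -68, -80. Third differences: -12, -12.
Level-3 differences are constant, so g has degree 3.
Fitting a degree-3 polynomial gives g(k) = -2k³ - 4k² - 2k.
Then g(1) = -8.

-8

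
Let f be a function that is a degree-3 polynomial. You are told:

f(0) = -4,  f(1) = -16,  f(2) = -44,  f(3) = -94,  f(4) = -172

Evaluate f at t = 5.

Write f(t) = at³ + bt² + ct + d; the 5 given values yield a linear system in the 4 coefficients.
Solving, f(t) = -t³ - 5t² - 6t - 4.
Then f(5) = -284.

-284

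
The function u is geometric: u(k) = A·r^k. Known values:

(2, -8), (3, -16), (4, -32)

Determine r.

Consecutive ratio: -16/(-8) = 2, and -32/(-16) = 2, so r = 2.
Then A·2^2 = -8 gives A = -2, and u(k) = -2·2^k.

2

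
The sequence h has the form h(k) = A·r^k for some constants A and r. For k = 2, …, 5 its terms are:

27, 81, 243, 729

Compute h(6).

2187

Consecutive ratio: 81/27 = 3, and 243/81 = 3, so r = 3.
Then A·3^2 = 27 gives A = 3, and h(k) = 3·3^k.
h(6) = 3·3^6 = 2187.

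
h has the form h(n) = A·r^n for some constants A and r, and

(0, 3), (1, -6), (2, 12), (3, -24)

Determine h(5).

-96

Consecutive ratio: -6/3 = -2, and 12/(-6) = -2, so r = -2.
Then A·(-2)^0 = 3 gives A = 3, and h(n) = 3·(-2)^n.
h(5) = 3·(-2)^5 = -96.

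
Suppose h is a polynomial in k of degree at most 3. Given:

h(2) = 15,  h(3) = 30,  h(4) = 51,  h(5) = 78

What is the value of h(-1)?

First differences: 15, 21, 27. Second differences: 6, 6.
Level-2 differences are constant, so h has degree 2.
Fitting a degree-2 polynomial gives h(k) = 3k² + 3.
Then h(-1) = 6.

6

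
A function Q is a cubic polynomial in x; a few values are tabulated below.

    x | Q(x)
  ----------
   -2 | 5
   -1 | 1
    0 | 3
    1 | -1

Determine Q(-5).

173

Write Q(x) = ax³ + bx² + cx + d; the 4 given values yield a linear system in the 4 coefficients.
Solving, Q(x) = -2x³ - 3x² + x + 3.
Then Q(-5) = 173.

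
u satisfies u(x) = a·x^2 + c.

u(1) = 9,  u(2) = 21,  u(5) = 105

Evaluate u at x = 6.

From u(1) = 9 and u(2) = 21: 1a + c = 9 and 4a + c = 21.
Subtracting: 3a = 12, so a = 4; then c = 9 − 4·1 = 5.
So u(x) = 4x² + 5, and u(6) = 149.

149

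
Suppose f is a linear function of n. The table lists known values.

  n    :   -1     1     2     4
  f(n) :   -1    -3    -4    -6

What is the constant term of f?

-2

Write f(n) = an + b; the 4 given values yield a linear system in the 2 coefficients.
Solving, f(n) = -n - 2.
The constant term is f(0) = -2.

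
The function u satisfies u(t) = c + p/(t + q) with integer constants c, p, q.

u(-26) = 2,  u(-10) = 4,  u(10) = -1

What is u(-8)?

(u(t) − c)(t + q) = p for each data point; the three points give a linear system in c and q, then p follows.
Solving: c = 1, q = 2, p = -24, so u(t) = 1 − 24/(t + 2).
Then u(-8) = 1 − 24/(-6) = 5.

5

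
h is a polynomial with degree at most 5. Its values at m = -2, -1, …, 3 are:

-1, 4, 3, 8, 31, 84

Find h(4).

Write h(m) = am^5 + bm^4 + cm³ + dm² + em + p; the 6 given values yield a linear system in the 6 coefficients.
Solving, the top 2 coefficients vanish, and h(m) = 2m³ + 3m² + 3.
Then h(4) = 179.

179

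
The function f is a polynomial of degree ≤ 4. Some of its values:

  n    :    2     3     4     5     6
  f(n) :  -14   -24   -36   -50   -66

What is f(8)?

-104

First differences: -10, -12, -14, -16. Second differences: -2, -2, -2.
Level-2 differences are constant, so f has degree 2.
Fitting a degree-2 polynomial gives f(n) = -n² - 5n.
Then f(8) = -104.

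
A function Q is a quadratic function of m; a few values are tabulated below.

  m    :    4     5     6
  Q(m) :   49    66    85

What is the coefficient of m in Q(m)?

Write Q(m) = am² + bm + c; the 3 given values yield a linear system in the 3 coefficients.
Solving, Q(m) = m² + 8m + 1.
The coefficient of m is 8.

8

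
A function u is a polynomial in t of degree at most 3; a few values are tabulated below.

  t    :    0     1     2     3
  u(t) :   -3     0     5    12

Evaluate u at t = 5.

Write u(t) = at³ + bt² + ct + d; the 4 given values yield a linear system in the 4 coefficients.
Solving, the leading coefficient vanishes, and u(t) = t² + 2t - 3.
Then u(5) = 32.

32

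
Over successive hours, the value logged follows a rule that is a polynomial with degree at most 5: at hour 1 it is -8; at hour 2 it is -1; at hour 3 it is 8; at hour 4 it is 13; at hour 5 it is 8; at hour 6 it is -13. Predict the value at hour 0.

-7

Write the value at x as s(x).
First differences: 7, 9, 5, -5, -21. Second differences: 2, -4, -10, -16. Third differences: -6, -6, -6.
Level-3 differences are constant, so s has degree 3.
Fitting a degree-3 polynomial gives s(x) = -x³ + 7x² - 7x - 7.
Then s(0) = -7.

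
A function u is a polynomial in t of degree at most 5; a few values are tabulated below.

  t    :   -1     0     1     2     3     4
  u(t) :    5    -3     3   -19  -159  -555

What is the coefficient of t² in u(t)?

9

First differences: -8, 6, -22, -140, -396. Second differences: 14, -28, -118, -256. Third differences: -42, -90, -138. Fourth differences: -48, -48.
Level-4 differences are constant, so u has degree 4.
Fitting a degree-4 polynomial gives u(t) = -2t^4 - 3t³ + 9t² + 2t - 3.
The coefficient of t² is 9.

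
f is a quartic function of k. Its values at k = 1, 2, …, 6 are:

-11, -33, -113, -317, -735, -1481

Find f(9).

Write f(k) = ak^4 + bk³ + ck² + dk + e; the 6 given values yield a linear system in the 5 coefficients.
Solving, f(k) = -k^4 - k³ + 2k² - 6k - 5.
Then f(9) = -7187.

-7187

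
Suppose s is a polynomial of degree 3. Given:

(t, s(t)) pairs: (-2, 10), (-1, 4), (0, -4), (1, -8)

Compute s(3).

20

Write s(t) = at³ + bt² + ct + d; the 4 given values yield a linear system in the 4 coefficients.
Solving, s(t) = t³ + 2t² - 7t - 4.
Then s(3) = 20.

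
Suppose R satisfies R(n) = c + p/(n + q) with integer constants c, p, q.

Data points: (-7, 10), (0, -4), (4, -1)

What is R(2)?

(R(n) − c)(n + q) = p for each data point; the three points give a linear system in c and q, then p follows.
Solving: c = 2, q = 4, p = -24, so R(n) = 2 − 24/(n + 4).
Then R(2) = 2 − 24/6 = -2.

-2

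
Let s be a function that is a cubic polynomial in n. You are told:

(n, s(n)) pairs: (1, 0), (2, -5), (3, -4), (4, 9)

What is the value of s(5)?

40

Write s(n) = an³ + bn² + cn + d; the 4 given values yield a linear system in the 4 coefficients.
Solving, s(n) = n³ - 3n² - 3n + 5.
Then s(5) = 40.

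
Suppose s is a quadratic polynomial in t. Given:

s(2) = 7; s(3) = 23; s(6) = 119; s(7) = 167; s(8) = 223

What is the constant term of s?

-1

Write s(t) = at² + bt + c; the 5 given values yield a linear system in the 3 coefficients.
Solving, s(t) = 4t² - 4t - 1.
The constant term is s(0) = -1.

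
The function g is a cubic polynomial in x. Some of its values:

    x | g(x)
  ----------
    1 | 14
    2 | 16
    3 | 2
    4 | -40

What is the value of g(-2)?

Write g(x) = ax³ + bx² + cx + d; the 4 given values yield a linear system in the 4 coefficients.
Solving, g(x) = -2x³ + 4x² + 4x + 8.
Then g(-2) = 32.

32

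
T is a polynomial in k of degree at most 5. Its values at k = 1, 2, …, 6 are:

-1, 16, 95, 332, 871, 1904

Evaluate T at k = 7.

3671

First differences: 17, 79, 237, 539, 1033. Second differences: 62, 158, 302, 494. Third differences: 96, 144, 192. Fourth differences: 48, 48.
Level-4 differences are constant, so T has degree 4.
Extending the table by one column gives the next first difference 1767, so T(7) = 1904 + 1767 = 3671.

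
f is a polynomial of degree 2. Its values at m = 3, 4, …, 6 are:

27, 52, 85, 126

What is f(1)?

1

First differences: 25, 33, 41. Second differences: 8, 8.
Level-2 differences are constant, so f has degree 2.
Fitting a degree-2 polynomial gives f(m) = 4m² - 3m.
Then f(1) = 1.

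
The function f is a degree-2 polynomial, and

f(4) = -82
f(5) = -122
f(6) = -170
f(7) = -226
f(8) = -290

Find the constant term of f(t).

Write f(t) = at² + bt + c; the 5 given values yield a linear system in the 3 coefficients.
Solving, f(t) = -4t² - 4t - 2.
The constant term is f(0) = -2.

-2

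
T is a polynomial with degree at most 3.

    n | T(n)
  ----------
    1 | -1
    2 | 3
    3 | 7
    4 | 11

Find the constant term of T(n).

-5

First differences: 4, 4, 4.
Level-1 differences are constant, so T has degree 1.
Fitting a degree-1 polynomial gives T(n) = 4n - 5.
The constant term is T(0) = -5.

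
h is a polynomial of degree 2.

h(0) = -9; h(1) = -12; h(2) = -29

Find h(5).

-164

Write h(k) = ak² + bk + c; the 3 given values yield a linear system in the 3 coefficients.
Solving, h(k) = -7k² + 4k - 9.
Then h(5) = -164.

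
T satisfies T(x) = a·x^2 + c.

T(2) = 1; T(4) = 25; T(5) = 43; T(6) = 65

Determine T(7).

From T(2) = 1 and T(4) = 25: 4a + c = 1 and 16a + c = 25.
Subtracting: 12a = 24, so a = 2; then c = 1 − 2·4 = -7.
So T(x) = 2x² − 7, and T(7) = 91.

91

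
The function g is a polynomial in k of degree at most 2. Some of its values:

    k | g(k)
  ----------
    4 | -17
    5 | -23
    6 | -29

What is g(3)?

First differences: -6, -6.
Level-1 differences are constant, so g has degree 1.
Fitting a degree-1 polynomial gives g(k) = -6k + 7.
Then g(3) = -11.

-11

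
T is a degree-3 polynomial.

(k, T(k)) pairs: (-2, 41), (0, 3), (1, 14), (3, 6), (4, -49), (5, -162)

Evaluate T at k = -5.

Write T(k) = ak³ + bk² + ck + d; the 6 given values yield a linear system in the 4 coefficients.
Solving, T(k) = -3k³ + 7k² + 7k + 3.
Then T(-5) = 518.

518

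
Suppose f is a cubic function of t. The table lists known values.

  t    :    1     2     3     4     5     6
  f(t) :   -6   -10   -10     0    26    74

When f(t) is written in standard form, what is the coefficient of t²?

First differences: -4, 0, 10, 26, 48. Second differences: 4, 10, 16, 22. Third differences: 6, 6, 6.
Level-3 differences are constant, so f has degree 3.
Fitting a degree-3 polynomial gives f(t) = t³ - 4t² + t - 4.
The coefficient of t² is -4.

-4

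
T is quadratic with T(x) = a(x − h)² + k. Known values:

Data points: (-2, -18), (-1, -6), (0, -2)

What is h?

0

First differences 12, 4; second difference -8 = 2a, so a = -4.
Expanding, the x-coefficient is −2ah = 8h; matching it to the data gives h = 0, and then k = -2.
So T(x) = -4(x + 0)² − 2.
Hence h = 0.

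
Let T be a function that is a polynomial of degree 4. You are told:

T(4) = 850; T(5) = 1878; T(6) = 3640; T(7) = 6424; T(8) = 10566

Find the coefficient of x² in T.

5

Write T(x) = ax^4 + bx³ + cx² + dx + e; the 5 given values yield a linear system in the 5 coefficients.
Solving, T(x) = 2x^4 + 4x³ + 5x² + x - 2.
The coefficient of x² is 5.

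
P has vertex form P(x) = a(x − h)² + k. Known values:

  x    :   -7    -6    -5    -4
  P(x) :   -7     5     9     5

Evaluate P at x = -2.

-27

First differences 12, 4, -4; second difference -8 = 2a, so a = -4.
Expanding, the x-coefficient is −2ah = 8h; matching it to the data gives h = -5, and then k = 9.
So P(x) = -4(x + 5)² + 9.
P(-2) = -4·3² + 9 = -27.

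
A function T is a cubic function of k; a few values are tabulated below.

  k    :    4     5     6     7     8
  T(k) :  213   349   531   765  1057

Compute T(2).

First differences: 136, 182, 234, 292. Second differences: 46, 52, 58. Third differences: 6, 6.
Level-3 differences are constant, so T has degree 3.
Fitting a degree-3 polynomial gives T(k) = k³ + 8k² + 3k + 9.
Then T(2) = 55.

55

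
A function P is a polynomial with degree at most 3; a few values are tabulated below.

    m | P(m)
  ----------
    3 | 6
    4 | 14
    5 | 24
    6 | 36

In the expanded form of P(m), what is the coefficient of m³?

0

First differences: 8, 10, 12. Second differences: 2, 2.
Level-2 differences are constant, so P has degree 2.
Fitting a degree-2 polynomial gives P(m) = m² + m - 6.
The coefficient of m³ is 0.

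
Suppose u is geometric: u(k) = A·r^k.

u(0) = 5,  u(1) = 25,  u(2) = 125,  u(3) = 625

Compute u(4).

3125

Consecutive ratio: 25/5 = 5, and 125/25 = 5, so r = 5.
Then A·5^0 = 5 gives A = 5, and u(k) = 5·5^k.
u(4) = 5·5^4 = 3125.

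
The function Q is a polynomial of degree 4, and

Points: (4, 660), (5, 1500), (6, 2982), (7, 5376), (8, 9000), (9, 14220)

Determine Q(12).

43836

First differences: 840, 1482, 2394, 3624, 5220. Second differences: 642, 912, 1230, 1596. Third differences: 270, 318, 366. Fourth differences: 48, 48.
Level-4 differences are constant, so Q has degree 4.
Fitting a degree-4 polynomial gives Q(n) = 2n^4 + n³ + 4n² + 5n.
Then Q(12) = 43836.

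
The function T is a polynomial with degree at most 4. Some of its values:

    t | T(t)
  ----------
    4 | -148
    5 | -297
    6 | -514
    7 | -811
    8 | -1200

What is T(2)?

-6

First differences: -149, -217, -297, -389. Second differences: -68, -80, -92. Third differences: -12, -12.
Level-3 differences are constant, so T has degree 3.
Fitting a degree-3 polynomial gives T(t) = -2t³ - 4t² + 9t + 8.
Then T(2) = -6.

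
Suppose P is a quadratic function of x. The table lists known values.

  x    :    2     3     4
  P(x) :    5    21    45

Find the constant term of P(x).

Write P(x) = ax² + bx + c; the 3 given values yield a linear system in the 3 coefficients.
Solving, P(x) = 4x² - 4x - 3.
The constant term is P(0) = -3.

-3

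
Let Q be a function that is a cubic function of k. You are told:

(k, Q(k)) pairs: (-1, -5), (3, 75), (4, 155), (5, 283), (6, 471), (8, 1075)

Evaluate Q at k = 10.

2063

Write Q(k) = ak³ + bk² + ck + d; the 6 given values yield a linear system in the 4 coefficients.
Solving, Q(k) = 2k³ + 6k + 3.
Then Q(10) = 2063.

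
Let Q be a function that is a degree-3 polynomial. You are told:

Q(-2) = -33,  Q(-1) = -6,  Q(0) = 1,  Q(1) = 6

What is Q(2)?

Write Q(m) = am³ + bm² + cm + d; the 4 given values yield a linear system in the 4 coefficients.
Solving, Q(m) = 3m³ - m² + 3m + 1.
Then Q(2) = 27.

27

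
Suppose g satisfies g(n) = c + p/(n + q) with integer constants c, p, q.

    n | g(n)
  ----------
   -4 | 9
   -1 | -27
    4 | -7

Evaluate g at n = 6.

(g(n) − c)(n + q) = p for each data point; the three points give a linear system in c and q, then p follows.
Solving: c = -3, q = 2, p = -24, so g(n) = -3 − 24/(n + 2).
Then g(6) = -3 − 24/8 = -6.

-6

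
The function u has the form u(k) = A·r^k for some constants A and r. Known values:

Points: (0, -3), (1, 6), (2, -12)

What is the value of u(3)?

24

Consecutive ratio: 6/(-3) = -2, and -12/6 = -2, so r = -2.
Then A·(-2)^0 = -3 gives A = -3, and u(k) = -3·(-2)^k.
u(3) = -3·(-2)^3 = 24.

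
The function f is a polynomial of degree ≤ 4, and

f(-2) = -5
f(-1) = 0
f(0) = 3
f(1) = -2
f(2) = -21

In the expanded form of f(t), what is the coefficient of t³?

Write f(t) = at^4 + bt³ + ct² + dt + e; the 5 given values yield a linear system in the 5 coefficients.
Solving, the leading coefficient vanishes, and f(t) = -t³ - 4t² + 3.
The coefficient of t³ is -1.

-1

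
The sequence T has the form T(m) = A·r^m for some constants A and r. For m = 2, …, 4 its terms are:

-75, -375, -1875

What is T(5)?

Consecutive ratio: -375/(-75) = 5, and -1875/(-375) = 5, so r = 5.
Then A·5^2 = -75 gives A = -3, and T(m) = -3·5^m.
T(5) = -3·5^5 = -9375.

-9375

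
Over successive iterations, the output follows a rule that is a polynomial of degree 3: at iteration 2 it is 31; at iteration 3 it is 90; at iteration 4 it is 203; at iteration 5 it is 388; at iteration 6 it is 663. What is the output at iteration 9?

Write the value at x as Q(x).
First differences: 59, 113, 185, 275. Second differences: 54, 72, 90. Third differences: 18, 18.
Level-3 differences are constant, so Q has degree 3.
Fitting a degree-3 polynomial gives Q(x) = 3x³ + 2x + 3.
Then Q(9) = 2208.

2208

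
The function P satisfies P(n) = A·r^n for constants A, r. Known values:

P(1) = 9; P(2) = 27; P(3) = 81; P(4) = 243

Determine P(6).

Consecutive ratio: 27/9 = 3, and 81/27 = 3, so r = 3.
Then A·3^1 = 9 gives A = 3, and P(n) = 3·3^n.
P(6) = 3·3^6 = 2187.

2187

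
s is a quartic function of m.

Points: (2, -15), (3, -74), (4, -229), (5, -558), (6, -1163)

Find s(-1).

6

Write s(m) = am^4 + bm³ + cm² + dm + e; the 5 given values yield a linear system in the 5 coefficients.
Solving, s(m) = -m^4 + m³ - 2m² - 3m + 7.
Then s(-1) = 6.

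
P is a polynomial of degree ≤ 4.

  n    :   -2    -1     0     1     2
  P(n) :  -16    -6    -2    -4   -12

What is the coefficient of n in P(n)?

First differences: 10, 4, -2, -8. Second differences: -6, -6, -6.
Level-2 differences are constant, so P has degree 2.
Fitting a degree-2 polynomial gives P(n) = -3n² + n - 2.
The coefficient of n is 1.

1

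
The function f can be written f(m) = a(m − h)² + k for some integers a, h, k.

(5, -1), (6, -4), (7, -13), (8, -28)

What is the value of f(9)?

-49

First differences -3, -9, -15; second difference -6 = 2a, so a = -3.
Expanding, the m-coefficient is −2ah = 6h; matching it to the data gives h = 5, and then k = -1.
So f(m) = -3(m − 5)² − 1.
f(9) = -3·4² − 1 = -49.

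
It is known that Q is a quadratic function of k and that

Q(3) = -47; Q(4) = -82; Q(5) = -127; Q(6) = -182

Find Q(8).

-322

First differences: -35, -45, -55. Second differences: -10, -10.
Level-2 differences are constant, so Q has degree 2.
Fitting a degree-2 polynomial gives Q(k) = -5k² - 2.
Then Q(8) = -322.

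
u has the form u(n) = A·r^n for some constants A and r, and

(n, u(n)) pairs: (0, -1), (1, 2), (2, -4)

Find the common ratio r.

-2

Consecutive ratio: 2/(-1) = -2, and -4/2 = -2, so r = -2.
Then A·(-2)^0 = -1 gives A = -1, and u(n) = -1·(-2)^n.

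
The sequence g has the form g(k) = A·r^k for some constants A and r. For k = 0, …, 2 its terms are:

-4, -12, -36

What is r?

Consecutive ratio: -12/(-4) = 3, and -36/(-12) = 3, so r = 3.
Then A·3^0 = -4 gives A = -4, and g(k) = -4·3^k.

3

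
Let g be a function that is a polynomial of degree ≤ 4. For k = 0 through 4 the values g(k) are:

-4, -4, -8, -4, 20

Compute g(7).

Write g(k) = ak^4 + bk³ + ck² + dk + e; the 5 given values yield a linear system in the 5 coefficients.
Solving, the leading coefficient vanishes, and g(k) = 2k³ - 8k² + 6k - 4.
Then g(7) = 332.

332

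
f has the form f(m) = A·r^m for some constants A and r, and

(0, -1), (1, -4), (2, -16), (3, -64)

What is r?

Consecutive ratio: -4/(-1) = 4, and -16/(-4) = 4, so r = 4.
Then A·4^0 = -1 gives A = -1, and f(m) = -1·4^m.

4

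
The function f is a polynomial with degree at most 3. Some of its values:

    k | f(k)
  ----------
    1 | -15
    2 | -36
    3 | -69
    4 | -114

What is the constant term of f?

-6

Write f(k) = ak³ + bk² + ck + d; the 4 given values yield a linear system in the 4 coefficients.
Solving, the leading coefficient vanishes, and f(k) = -6k² - 3k - 6.
The constant term is f(0) = -6.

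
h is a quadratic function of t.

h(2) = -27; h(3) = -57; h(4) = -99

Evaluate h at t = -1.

-9

Write h(t) = at² + bt + c; the 3 given values yield a linear system in the 3 coefficients.
Solving, h(t) = -6t² - 3.
Then h(-1) = -9.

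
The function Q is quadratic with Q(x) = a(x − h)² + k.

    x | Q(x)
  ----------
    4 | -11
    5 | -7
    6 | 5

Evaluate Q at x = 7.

25

First differences 4, 12; second difference 8 = 2a, so a = 4.
Expanding, the x-coefficient is −2ah = -8h; matching it to the data gives h = 4, and then k = -11.
So Q(x) = 4(x − 4)² − 11.
Q(7) = 4·3² − 11 = 25.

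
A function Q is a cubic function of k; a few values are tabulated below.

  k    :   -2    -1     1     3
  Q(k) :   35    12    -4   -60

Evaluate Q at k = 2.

Write Q(k) = ak³ + bk² + ck + d; the 4 given values yield a linear system in the 4 coefficients.
Solving, Q(k) = -2k³ + k² - 6k + 3.
Then Q(2) = -21.

-21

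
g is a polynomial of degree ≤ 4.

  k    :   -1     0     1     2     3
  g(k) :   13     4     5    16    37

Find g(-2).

First differences: -9, 1, 11, 21. Second differences: 10, 10, 10.
Level-2 differences are constant, so g has degree 2.
Fitting a degree-2 polynomial gives g(k) = 5k² - 4k + 4.
Then g(-2) = 32.

32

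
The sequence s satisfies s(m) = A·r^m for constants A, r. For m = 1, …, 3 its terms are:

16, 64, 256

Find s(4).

1024

Consecutive ratio: 64/16 = 4, and 256/64 = 4, so r = 4.
Then A·4^1 = 16 gives A = 4, and s(m) = 4·4^m.
s(4) = 4·4^4 = 1024.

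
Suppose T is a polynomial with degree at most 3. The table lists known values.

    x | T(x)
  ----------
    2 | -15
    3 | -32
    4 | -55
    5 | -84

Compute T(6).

Write T(x) = ax³ + bx² + cx + d; the 4 given values yield a linear system in the 4 coefficients.
Solving, the leading coefficient vanishes, and T(x) = -3x² - 2x + 1.
Then T(6) = -119.

-119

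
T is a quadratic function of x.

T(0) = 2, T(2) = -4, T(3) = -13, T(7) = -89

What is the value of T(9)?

-151

Write T(x) = ax² + bx + c; the 4 given values yield a linear system in the 3 coefficients.
Solving, T(x) = -2x² + x + 2.
Then T(9) = -151.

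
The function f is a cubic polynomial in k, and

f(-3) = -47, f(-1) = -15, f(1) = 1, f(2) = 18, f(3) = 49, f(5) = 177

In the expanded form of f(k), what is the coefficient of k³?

1

Write f(k) = ak³ + bk² + ck + d; the 6 given values yield a linear system in the 4 coefficients.
Solving, f(k) = k³ + k² + 7k - 8.
The coefficient of k³ is 1.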